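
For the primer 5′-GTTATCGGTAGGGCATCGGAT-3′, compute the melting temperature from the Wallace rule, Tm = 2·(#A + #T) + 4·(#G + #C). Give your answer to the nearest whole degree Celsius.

Base counts: A=4, T=6, G=8, C=3 (length 21).
Tm = 2·(4+6) + 4·(8+3) = 2·10 + 4·11 = 20 + 44 = 64°C.

64°C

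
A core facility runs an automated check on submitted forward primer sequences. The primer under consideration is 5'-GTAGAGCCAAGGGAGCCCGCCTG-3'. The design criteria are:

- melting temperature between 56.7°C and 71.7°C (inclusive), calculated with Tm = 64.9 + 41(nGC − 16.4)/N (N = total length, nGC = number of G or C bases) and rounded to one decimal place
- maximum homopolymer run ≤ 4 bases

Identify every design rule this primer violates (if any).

Meets all criteria.

Base counts: A=5, T=2, G=9, C=7 (length 23).
Tm: Tm = 64.9 + 41·(16 − 16.4)/23 = 64.2°C ✓
homopolymer run: longest run = 3 ✓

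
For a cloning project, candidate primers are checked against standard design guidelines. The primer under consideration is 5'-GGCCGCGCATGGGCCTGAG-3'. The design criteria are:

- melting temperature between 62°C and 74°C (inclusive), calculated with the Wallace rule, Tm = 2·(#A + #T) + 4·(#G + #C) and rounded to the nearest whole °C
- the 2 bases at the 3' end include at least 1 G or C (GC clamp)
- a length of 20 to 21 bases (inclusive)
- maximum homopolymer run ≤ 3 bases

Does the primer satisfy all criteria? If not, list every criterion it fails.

Fails: length.

Base counts: A=2, T=2, G=9, C=6 (length 19).
Tm: Tm = 2·4 + 4·15 = 68°C ✓
GC clamp: 3' end AG has 1 G/C ✓
length: length 19, outside 20–21 ✗
homopolymer run: longest run = 3 ✓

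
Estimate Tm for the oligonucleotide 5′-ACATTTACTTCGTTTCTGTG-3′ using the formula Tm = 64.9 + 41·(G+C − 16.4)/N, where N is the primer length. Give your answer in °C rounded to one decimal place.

45.6°C

Base counts: A=3, T=10, G=3, C=4; G+C = 7, N = 20.
Tm = 64.9 + 41·(7 − 16.4)/20 = 64.9 + -385.40/20 = 45.6°C.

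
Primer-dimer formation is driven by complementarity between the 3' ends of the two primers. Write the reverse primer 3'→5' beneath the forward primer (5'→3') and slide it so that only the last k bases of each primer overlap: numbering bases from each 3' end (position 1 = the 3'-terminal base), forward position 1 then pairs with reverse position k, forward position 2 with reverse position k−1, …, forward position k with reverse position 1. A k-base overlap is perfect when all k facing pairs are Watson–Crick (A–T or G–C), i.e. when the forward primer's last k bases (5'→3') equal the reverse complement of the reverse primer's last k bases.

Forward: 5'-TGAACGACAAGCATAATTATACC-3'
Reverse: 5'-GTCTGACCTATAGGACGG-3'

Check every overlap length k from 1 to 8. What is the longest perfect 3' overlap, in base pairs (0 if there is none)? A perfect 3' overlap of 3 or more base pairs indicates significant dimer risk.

Longest perfect overlap: 2 complementary base pairs; below the dimer-risk threshold (threshold 3).

Last 8 bases (5'→3') — forward …ATTATACC, reverse …TAGGACGG.
Reverse complement of the reverse primer's last 8 bases: CCGTCCTA; its first k bases are the reverse complement of the reverse primer's last k bases, so a perfect k-base overlap needs the forward primer's last k bases to equal them.
Comparing (forward last k vs required): k=1: C vs C ✓; k=2: CC vs CC ✓; k=3: ACC vs CCG ✗; k=4: TACC vs CCGT ✗; k=5: ATACC vs CCGTC ✗; k=6: TATACC vs CCGTCC ✗; k=7: TTATACC vs CCGTCCT ✗; k=8: ATTATACC vs CCGTCCTA ✗.
Perfect overlaps at k = 1, 2; the largest is 2.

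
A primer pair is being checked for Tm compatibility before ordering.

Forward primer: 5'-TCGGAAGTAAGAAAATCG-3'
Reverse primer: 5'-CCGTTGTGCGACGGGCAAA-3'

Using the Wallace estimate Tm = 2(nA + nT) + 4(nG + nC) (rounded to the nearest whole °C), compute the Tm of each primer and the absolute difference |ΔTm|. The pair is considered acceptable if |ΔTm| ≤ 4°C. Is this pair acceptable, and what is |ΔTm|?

|ΔTm| = 12°C; the pair is not acceptable.

Forward: A=8 T=3 G=5 C=2 → Tm = 2·11 + 4·7 = 50°C.
Reverse: A=4 T=3 G=7 C=5 → Tm = 2·7 + 4·12 = 62°C.
|ΔTm| = |50 − 62| = 12°C, > 4°C.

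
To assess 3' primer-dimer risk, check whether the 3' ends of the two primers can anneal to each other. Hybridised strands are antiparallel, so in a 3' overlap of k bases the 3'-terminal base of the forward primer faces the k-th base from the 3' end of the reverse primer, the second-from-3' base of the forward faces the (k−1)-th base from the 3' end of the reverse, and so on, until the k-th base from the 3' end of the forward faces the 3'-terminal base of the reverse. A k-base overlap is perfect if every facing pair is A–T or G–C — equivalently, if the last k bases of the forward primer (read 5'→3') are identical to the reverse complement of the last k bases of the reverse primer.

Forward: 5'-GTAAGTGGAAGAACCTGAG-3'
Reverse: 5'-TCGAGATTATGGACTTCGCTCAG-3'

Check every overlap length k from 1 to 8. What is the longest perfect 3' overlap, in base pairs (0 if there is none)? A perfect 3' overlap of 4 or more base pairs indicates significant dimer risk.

Longest perfect overlap: 5 complementary base pairs; significant dimer risk (threshold 4).

Last 8 bases (5'→3') — forward …AACCTGAG, reverse …TCGCTCAG.
Reverse complement of the reverse primer's last 8 bases: CTGAGCGA; its first k bases are the reverse complement of the reverse primer's last k bases, so a perfect k-base overlap needs the forward primer's last k bases to equal them.
Comparing (forward last k vs required): k=1: G vs C ✗; k=2: AG vs CT ✗; k=3: GAG vs CTG ✗; k=4: TGAG vs CTGA ✗; k=5: CTGAG vs CTGAG ✓; k=6: CCTGAG vs CTGAGC ✗; k=7: ACCTGAG vs CTGAGCG ✗; k=8: AACCTGAG vs CTGAGCGA ✗.
Only k = 5 is perfect, so the longest perfect 3' overlap is 5.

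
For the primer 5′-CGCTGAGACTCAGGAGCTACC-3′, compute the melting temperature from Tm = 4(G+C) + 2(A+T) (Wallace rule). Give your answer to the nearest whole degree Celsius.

68°C

Base counts: A=5, T=3, G=6, C=7 (length 21).
Tm = 2·(5+3) + 4·(6+7) = 2·8 + 4·13 = 16 + 52 = 68°C.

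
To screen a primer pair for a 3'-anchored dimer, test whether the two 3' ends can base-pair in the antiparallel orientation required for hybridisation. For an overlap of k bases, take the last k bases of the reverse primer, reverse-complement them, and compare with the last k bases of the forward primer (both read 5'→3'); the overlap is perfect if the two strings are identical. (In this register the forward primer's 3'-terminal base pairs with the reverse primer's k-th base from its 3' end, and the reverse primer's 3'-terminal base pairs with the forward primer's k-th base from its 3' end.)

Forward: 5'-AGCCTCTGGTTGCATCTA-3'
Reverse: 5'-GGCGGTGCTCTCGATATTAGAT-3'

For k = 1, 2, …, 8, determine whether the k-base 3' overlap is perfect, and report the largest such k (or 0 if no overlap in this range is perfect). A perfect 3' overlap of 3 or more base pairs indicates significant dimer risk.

Longest perfect overlap: 5 complementary base pairs; significant dimer risk (threshold 3).

Last 8 bases (5'→3') — forward …TGCATCTA, reverse …TATTAGAT.
Reverse complement of the reverse primer's last 8 bases: ATCTAATA; its first k bases are the reverse complement of the reverse primer's last k bases, so a perfect k-base overlap needs the forward primer's last k bases to equal them.
Comparing (forward last k vs required): k=1: A vs A ✓; k=2: TA vs AT ✗; k=3: CTA vs ATC ✗; k=4: TCTA vs ATCT ✗; k=5: ATCTA vs ATCTA ✓; k=6: CATCTA vs ATCTAA ✗; k=7: GCATCTA vs ATCTAAT ✗; k=8: TGCATCTA vs ATCTAATA ✗.
Perfect overlaps at k = 1, 5; the largest is 5.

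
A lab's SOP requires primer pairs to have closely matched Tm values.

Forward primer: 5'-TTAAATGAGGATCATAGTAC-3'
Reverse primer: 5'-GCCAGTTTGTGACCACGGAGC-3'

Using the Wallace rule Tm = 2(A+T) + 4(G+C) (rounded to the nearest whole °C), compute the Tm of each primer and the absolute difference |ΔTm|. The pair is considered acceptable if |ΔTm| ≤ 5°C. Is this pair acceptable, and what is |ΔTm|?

|ΔTm| = 16°C; the pair is not acceptable.

Forward: A=8 T=6 G=4 C=2 → Tm = 2·14 + 4·6 = 52°C.
Reverse: A=4 T=4 G=7 C=6 → Tm = 2·8 + 4·13 = 68°C.
|ΔTm| = |52 − 68| = 16°C, > 5°C.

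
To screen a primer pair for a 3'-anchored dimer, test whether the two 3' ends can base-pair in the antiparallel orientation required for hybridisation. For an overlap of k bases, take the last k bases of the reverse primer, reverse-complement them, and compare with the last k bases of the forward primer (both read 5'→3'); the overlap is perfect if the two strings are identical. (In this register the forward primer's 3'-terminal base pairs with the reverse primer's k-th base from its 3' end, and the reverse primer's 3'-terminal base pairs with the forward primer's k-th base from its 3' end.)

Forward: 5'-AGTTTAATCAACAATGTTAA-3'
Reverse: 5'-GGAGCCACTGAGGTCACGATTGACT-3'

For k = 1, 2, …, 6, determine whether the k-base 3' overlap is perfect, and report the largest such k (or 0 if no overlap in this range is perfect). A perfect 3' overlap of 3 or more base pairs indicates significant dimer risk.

Last 6 bases (5'→3') — forward …TGTTAA, reverse …TTGACT.
Reverse complement of the reverse primer's last 6 bases: AGTCAA; its first k bases are the reverse complement of the reverse primer's last k bases, so a perfect k-base overlap needs the forward primer's last k bases to equal them.
Comparing (forward last k vs required): k=1: A vs A ✓; k=2: AA vs AG ✗; k=3: TAA vs AGT ✗; k=4: TTAA vs AGTC ✗; k=5: GTTAA vs AGTCA ✗; k=6: TGTTAA vs AGTCAA ✗.
Only k = 1 is perfect, so the longest perfect 3' overlap is 1.

Longest perfect overlap: 1 complementary base pair; below the dimer-risk threshold (threshold 3).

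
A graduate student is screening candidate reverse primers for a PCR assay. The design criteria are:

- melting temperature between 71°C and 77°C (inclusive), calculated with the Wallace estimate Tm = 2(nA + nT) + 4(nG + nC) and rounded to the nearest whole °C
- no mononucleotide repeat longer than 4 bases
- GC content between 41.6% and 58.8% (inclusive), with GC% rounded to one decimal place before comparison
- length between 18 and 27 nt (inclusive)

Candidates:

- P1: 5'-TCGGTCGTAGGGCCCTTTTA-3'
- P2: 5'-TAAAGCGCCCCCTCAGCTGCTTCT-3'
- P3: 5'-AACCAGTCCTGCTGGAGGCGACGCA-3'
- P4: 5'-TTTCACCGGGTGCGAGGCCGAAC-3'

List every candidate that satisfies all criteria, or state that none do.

P1 (20 nt, A=2 T=7 G=6 C=5): Tm = 2·9 + 4·11 = 62°C, outside 71–77°C ✗; longest run = 4 ✓; GC 11/20 = 55.0% ✓; length 20 ✓ — fails.
P2 (24 nt, A=4 T=6 G=4 C=10): Tm = 2·10 + 4·14 = 76°C ✓; longest run = 5, exceeds 4 ✗; GC 14/24 = 58.3% ✓; length 24 ✓ — fails.
P3 (25 nt, A=6 T=3 G=8 C=8): Tm = 2·9 + 4·16 = 82°C, outside 71–77°C ✗; longest run = 2 ✓; GC 16/25 = 64.0%, outside 41.6–58.8% ✗; length 25 ✓ — fails.
P4 (23 nt, A=4 T=4 G=8 C=7): Tm = 2·8 + 4·15 = 76°C ✓; longest run = 3 ✓; GC 15/23 = 65.2%, outside 41.6–58.8% ✗; length 23 ✓ — fails.

None of the candidates satisfy all criteria.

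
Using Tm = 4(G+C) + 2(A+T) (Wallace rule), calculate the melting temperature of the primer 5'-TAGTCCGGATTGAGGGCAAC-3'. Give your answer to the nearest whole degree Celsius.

62°C

Base counts: A=5, T=4, G=7, C=4 (length 20).
Tm = 2·(5+4) + 4·(7+4) = 2·9 + 4·11 = 18 + 44 = 62°C.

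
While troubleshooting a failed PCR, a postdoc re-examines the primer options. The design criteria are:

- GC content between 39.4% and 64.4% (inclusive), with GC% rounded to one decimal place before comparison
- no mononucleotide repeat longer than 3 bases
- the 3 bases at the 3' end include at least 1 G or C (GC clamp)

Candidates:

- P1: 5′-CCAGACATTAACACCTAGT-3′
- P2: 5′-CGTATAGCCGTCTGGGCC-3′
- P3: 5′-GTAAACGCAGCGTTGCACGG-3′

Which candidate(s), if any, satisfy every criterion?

P1 and P3.

P1 (19 nt, A=7 T=4 G=2 C=6): GC 8/19 = 42.1% ✓; longest run = 2 ✓; 3' end AGT has 1 G/C ✓ — passes.
P2 (18 nt, A=2 T=4 G=6 C=6): GC 12/18 = 66.7%, outside 39.4–64.4% ✗; longest run = 3 ✓; 3' end GCC has 3 G/C ✓ — fails.
P3 (20 nt, A=5 T=3 G=7 C=5): GC 12/20 = 60.0% ✓; longest run = 3 ✓; 3' end CGG has 3 G/C ✓ — passes.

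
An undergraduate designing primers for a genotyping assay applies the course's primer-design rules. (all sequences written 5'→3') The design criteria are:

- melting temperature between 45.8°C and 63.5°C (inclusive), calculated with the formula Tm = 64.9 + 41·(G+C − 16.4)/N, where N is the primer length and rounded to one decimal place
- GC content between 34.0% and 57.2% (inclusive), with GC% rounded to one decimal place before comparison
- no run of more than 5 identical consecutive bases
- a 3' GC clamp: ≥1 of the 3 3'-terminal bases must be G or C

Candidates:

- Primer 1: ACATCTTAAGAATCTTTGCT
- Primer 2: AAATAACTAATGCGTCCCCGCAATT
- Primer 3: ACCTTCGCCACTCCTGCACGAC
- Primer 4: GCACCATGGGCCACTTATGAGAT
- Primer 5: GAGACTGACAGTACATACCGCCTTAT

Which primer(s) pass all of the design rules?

Primer 1 (20 nt, A=6 T=8 G=2 C=4): Tm = 64.9 + 41·(6 − 16.4)/20 = 43.6°C, outside 45.8–63.5°C ✗; GC 6/20 = 30.0%, outside 34.0–57.2% ✗; longest run = 3 ✓; 3' end GCT has 2 G/C ✓ — fails.
Primer 2 (25 nt, A=9 T=6 G=3 C=7): Tm = 64.9 + 41·(10 − 16.4)/25 = 54.4°C ✓; GC 10/25 = 40.0% ✓; longest run = 4 ✓; 3' end ATT has 0 G/C, need ≥1 ✗ — fails.
Primer 3 (22 nt, A=4 T=4 G=3 C=11): Tm = 64.9 + 41·(14 − 16.4)/22 = 60.4°C ✓; GC 14/22 = 63.6%, outside 34.0–57.2% ✗; longest run = 2 ✓; 3' end GAC has 2 G/C ✓ — fails.
Primer 4 (23 nt, A=6 T=5 G=6 C=6): Tm = 64.9 + 41·(12 − 16.4)/23 = 57.1°C ✓; GC 12/23 = 52.2% ✓; longest run = 3 ✓; 3' end GAT has 1 G/C ✓ — passes.
Primer 5 (26 nt, A=8 T=6 G=5 C=7): Tm = 64.9 + 41·(12 − 16.4)/26 = 58.0°C ✓; GC 12/26 = 46.2% ✓; longest run = 2 ✓; 3' end TAT has 0 G/C, need ≥1 ✗ — fails.

Primer 4 only.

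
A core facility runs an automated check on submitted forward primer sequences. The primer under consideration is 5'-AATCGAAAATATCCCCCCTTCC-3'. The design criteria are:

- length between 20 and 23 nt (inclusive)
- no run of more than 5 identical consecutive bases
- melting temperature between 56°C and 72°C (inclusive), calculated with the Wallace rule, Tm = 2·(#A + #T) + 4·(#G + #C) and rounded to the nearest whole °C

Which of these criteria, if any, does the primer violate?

Base counts: A=7, T=5, G=1, C=9 (length 22).
length: length 22 ✓
homopolymer run: longest run = 6, exceeds 5 ✗
Tm: Tm = 2·12 + 4·10 = 64°C ✓

Fails: homopolymer run.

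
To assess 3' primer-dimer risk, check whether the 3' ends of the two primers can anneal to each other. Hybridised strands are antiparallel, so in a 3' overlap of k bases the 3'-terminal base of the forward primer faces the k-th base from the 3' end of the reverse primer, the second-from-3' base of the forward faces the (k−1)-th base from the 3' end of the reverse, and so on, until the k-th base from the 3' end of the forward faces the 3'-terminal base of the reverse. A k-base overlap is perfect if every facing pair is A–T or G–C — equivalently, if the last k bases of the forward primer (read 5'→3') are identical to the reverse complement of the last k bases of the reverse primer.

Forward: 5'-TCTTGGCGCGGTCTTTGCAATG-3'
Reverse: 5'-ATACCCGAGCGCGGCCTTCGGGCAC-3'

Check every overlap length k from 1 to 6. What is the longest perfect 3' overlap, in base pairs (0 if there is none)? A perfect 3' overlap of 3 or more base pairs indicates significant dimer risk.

Longest perfect overlap: 1 complementary base pair; below the dimer-risk threshold (threshold 3).

Last 6 bases (5'→3') — forward …GCAATG, reverse …GGGCAC.
Reverse complement of the reverse primer's last 6 bases: GTGCCC; its first k bases are the reverse complement of the reverse primer's last k bases, so a perfect k-base overlap needs the forward primer's last k bases to equal them.
Comparing (forward last k vs required): k=1: G vs G ✓; k=2: TG vs GT ✗; k=3: ATG vs GTG ✗; k=4: AATG vs GTGC ✗; k=5: CAATG vs GTGCC ✗; k=6: GCAATG vs GTGCCC ✗.
Only k = 1 is perfect, so the longest perfect 3' overlap is 1.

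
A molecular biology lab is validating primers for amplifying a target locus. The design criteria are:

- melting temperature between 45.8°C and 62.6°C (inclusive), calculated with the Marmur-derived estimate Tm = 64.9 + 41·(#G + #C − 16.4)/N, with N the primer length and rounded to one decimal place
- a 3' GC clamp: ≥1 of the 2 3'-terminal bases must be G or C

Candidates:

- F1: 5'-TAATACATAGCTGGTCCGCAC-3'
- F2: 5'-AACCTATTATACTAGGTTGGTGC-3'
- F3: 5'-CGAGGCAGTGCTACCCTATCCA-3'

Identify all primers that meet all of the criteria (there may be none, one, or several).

F1, F2 and F3.

F1 (21 nt, A=6 T=5 G=4 C=6): Tm = 64.9 + 41·(10 − 16.4)/21 = 52.4°C ✓; 3' end AC has 1 G/C ✓ — passes.
F2 (23 nt, A=6 T=8 G=5 C=4): Tm = 64.9 + 41·(9 − 16.4)/23 = 51.7°C ✓; 3' end GC has 2 G/C ✓ — passes.
F3 (22 nt, A=5 T=4 G=5 C=8): Tm = 64.9 + 41·(13 − 16.4)/22 = 58.6°C ✓; 3' end CA has 1 G/C ✓ — passes.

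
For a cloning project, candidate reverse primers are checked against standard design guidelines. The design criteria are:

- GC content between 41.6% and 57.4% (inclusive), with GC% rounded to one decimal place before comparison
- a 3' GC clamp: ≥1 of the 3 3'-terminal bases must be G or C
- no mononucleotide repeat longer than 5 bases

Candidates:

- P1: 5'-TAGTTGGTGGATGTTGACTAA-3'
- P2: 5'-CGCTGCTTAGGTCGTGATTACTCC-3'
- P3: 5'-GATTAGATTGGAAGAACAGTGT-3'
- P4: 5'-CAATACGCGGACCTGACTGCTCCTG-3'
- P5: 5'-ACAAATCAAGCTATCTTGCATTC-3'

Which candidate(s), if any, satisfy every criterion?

P2 only.

P1 (21 nt, A=5 T=8 G=7 C=1): GC 8/21 = 38.1%, outside 41.6–57.4% ✗; 3' end TAA has 0 G/C, need ≥1 ✗; longest run = 2 ✓ — fails.
P2 (24 nt, A=3 T=8 G=6 C=7): GC 13/24 = 54.2% ✓; 3' end TCC has 2 G/C ✓; longest run = 2 ✓ — passes.
P3 (22 nt, A=8 T=6 G=7 C=1): GC 8/22 = 36.4%, outside 41.6–57.4% ✗; 3' end TGT has 1 G/C ✓; longest run = 2 ✓ — fails.
P4 (25 nt, A=5 T=5 G=6 C=9): GC 15/25 = 60.0%, outside 41.6–57.4% ✗; 3' end CTG has 2 G/C ✓; longest run = 2 ✓ — fails.
P5 (23 nt, A=8 T=7 G=2 C=6): GC 8/23 = 34.8%, outside 41.6–57.4% ✗; 3' end TTC has 1 G/C ✓; longest run = 3 ✓ — fails.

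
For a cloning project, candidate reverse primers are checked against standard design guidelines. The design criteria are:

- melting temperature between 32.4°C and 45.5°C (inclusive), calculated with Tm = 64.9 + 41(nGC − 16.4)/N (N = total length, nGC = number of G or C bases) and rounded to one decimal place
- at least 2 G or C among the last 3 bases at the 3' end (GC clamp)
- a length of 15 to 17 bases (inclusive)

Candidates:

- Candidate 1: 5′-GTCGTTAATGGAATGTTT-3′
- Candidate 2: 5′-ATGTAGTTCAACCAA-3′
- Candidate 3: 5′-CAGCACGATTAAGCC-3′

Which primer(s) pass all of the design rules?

Candidate 3 only.

Candidate 1 (18 nt, A=4 T=8 G=5 C=1): Tm = 64.9 + 41·(6 − 16.4)/18 = 41.2°C ✓; 3' end TTT has 0 G/C, need ≥2 ✗; length 18, outside 15–17 ✗ — fails.
Candidate 2 (15 nt, A=6 T=4 G=2 C=3): Tm = 64.9 + 41·(5 − 16.4)/15 = 33.7°C ✓; 3' end CAA has 1 G/C, need ≥2 ✗; length 15 ✓ — fails.
Candidate 3 (15 nt, A=5 T=2 G=3 C=5): Tm = 64.9 + 41·(8 − 16.4)/15 = 41.9°C ✓; 3' end GCC has 3 G/C ✓; length 15 ✓ — passes.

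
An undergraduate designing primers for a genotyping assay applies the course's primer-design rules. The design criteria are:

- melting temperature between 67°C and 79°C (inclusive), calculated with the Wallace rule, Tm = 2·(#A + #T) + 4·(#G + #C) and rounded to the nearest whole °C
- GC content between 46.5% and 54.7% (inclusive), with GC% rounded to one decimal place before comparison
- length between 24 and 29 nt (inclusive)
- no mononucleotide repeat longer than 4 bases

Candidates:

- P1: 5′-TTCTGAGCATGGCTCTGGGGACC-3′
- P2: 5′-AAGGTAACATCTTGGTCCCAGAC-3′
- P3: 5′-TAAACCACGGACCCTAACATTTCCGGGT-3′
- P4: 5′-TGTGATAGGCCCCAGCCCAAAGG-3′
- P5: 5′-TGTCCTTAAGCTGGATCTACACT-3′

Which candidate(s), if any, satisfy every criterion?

P1 (23 nt, A=3 T=6 G=8 C=6): Tm = 2·9 + 4·14 = 74°C ✓; GC 14/23 = 60.9%, outside 46.5–54.7% ✗; length 23, outside 24–29 ✗; longest run = 4 ✓ — fails.
P2 (23 nt, A=7 T=5 G=5 C=6): Tm = 2·12 + 4·11 = 68°C ✓; GC 11/23 = 47.8% ✓; length 23, outside 24–29 ✗; longest run = 3 ✓ — fails.
P3 (28 nt, A=8 T=6 G=5 C=9): Tm = 2·14 + 4·14 = 84°C, outside 67–79°C ✗; GC 14/28 = 50.0% ✓; length 28 ✓; longest run = 3 ✓ — fails.
P4 (23 nt, A=6 T=3 G=7 C=7): Tm = 2·9 + 4·14 = 74°C ✓; GC 14/23 = 60.9%, outside 46.5–54.7% ✗; length 23, outside 24–29 ✗; longest run = 4 ✓ — fails.
P5 (23 nt, A=5 T=8 G=4 C=6): Tm = 2·13 + 4·10 = 66°C, outside 67–79°C ✗; GC 10/23 = 43.5%, outside 46.5–54.7% ✗; length 23, outside 24–29 ✗; longest run = 2 ✓ — fails.

None of the candidates satisfy all criteria.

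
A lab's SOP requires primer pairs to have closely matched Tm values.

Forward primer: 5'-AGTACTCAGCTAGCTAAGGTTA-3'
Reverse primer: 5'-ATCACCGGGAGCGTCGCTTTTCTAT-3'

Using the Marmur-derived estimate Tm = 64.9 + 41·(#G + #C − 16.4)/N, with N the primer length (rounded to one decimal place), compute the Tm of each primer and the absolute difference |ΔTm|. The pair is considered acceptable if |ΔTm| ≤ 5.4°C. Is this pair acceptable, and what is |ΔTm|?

Forward: G+C = 9, N = 22 → Tm = 64.9 + 41·(9 − 16.4)/22 = 51.1°C.
Reverse: G+C = 13, N = 25 → Tm = 64.9 + 41·(13 − 16.4)/25 = 59.3°C.
|ΔTm| = |51.1 − 59.3| = 8.2°C, > 5.4°C.

|ΔTm| = 8.2°C; the pair is not acceptable.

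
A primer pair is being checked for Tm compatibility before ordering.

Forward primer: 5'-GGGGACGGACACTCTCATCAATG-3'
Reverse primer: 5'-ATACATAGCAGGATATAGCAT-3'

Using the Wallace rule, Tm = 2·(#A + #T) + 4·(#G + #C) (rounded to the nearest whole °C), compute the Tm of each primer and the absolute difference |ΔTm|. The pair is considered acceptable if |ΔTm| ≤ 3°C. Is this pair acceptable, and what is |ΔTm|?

|ΔTm| = 16°C; the pair is not acceptable.

Forward: A=6 T=4 G=7 C=6 → Tm = 2·10 + 4·13 = 72°C.
Reverse: A=9 T=5 G=4 C=3 → Tm = 2·14 + 4·7 = 56°C.
|ΔTm| = |72 − 56| = 16°C, > 3°C.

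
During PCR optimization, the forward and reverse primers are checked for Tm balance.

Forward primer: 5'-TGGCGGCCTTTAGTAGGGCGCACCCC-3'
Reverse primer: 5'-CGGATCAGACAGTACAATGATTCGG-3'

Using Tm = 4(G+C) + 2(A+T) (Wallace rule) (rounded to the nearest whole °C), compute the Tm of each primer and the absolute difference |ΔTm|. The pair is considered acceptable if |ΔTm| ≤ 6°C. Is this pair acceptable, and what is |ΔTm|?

|ΔTm| = 14°C; the pair is not acceptable.

Forward: A=3 T=5 G=9 C=9 → Tm = 2·8 + 4·18 = 88°C.
Reverse: A=8 T=5 G=7 C=5 → Tm = 2·13 + 4·12 = 74°C.
|ΔTm| = |88 − 74| = 14°C, > 6°C.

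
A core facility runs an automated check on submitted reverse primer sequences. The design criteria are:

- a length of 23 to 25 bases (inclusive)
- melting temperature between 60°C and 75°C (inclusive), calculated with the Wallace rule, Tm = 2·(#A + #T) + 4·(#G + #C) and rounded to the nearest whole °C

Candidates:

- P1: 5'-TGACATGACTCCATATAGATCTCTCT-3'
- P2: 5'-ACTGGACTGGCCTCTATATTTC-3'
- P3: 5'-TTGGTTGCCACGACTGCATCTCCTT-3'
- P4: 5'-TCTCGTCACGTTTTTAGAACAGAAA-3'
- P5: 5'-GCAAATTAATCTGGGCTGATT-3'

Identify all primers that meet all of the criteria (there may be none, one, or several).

P1 (26 nt, A=7 T=9 G=3 C=7): length 26, outside 23–25 ✗; Tm = 2·16 + 4·10 = 72°C ✓ — fails.
P2 (22 nt, A=4 T=8 G=4 C=6): length 22, outside 23–25 ✗; Tm = 2·12 + 4·10 = 64°C ✓ — fails.
P3 (25 nt, A=3 T=9 G=5 C=8): length 25 ✓; Tm = 2·12 + 4·13 = 76°C, outside 60–75°C ✗ — fails.
P4 (25 nt, A=8 T=8 G=4 C=5): length 25 ✓; Tm = 2·16 + 4·9 = 68°C ✓ — passes.
P5 (21 nt, A=6 T=7 G=5 C=3): length 21, outside 23–25 ✗; Tm = 2·13 + 4·8 = 58°C, outside 60–75°C ✗ — fails.

P4 only.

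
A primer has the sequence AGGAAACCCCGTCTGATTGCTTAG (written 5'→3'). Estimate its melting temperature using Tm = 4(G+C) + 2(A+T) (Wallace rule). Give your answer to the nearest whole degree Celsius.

72°C

Base counts: A=6, T=6, G=6, C=6 (length 24).
Tm = 2·(6+6) + 4·(6+6) = 2·12 + 4·12 = 24 + 48 = 72°C.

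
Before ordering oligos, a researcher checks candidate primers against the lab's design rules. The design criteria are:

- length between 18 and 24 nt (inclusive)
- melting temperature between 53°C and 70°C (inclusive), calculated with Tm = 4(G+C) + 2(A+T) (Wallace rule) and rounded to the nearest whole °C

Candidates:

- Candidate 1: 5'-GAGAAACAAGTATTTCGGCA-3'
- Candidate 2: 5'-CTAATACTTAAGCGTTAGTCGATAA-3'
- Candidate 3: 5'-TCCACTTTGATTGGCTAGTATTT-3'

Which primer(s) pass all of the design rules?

Candidate 1 and Candidate 3.

Candidate 1 (20 nt, A=8 T=4 G=5 C=3): length 20 ✓; Tm = 2·12 + 4·8 = 56°C ✓ — passes.
Candidate 2 (25 nt, A=9 T=8 G=4 C=4): length 25, outside 18–24 ✗; Tm = 2·17 + 4·8 = 66°C ✓ — fails.
Candidate 3 (23 nt, A=4 T=11 G=4 C=4): length 23 ✓; Tm = 2·15 + 4·8 = 62°C ✓ — passes.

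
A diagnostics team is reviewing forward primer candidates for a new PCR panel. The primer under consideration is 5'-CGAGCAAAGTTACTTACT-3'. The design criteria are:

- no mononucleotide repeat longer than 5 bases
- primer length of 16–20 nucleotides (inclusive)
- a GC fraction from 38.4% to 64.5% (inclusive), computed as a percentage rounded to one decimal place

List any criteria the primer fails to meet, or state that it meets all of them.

Base counts: A=6, T=5, G=3, C=4 (length 18).
homopolymer run: longest run = 3 ✓
length: length 18 ✓
GC content: GC 7/18 = 38.9% ✓

Meets all criteria.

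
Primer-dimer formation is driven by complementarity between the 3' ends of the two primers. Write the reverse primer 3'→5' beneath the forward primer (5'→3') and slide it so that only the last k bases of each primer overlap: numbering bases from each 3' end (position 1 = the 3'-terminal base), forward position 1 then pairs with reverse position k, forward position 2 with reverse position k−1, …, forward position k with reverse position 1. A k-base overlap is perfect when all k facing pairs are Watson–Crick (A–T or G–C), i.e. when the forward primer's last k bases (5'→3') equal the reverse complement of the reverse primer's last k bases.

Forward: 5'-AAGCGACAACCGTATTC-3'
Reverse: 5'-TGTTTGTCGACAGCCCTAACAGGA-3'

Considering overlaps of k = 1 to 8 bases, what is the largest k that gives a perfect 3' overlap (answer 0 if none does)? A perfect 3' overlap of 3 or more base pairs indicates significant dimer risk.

Longest perfect overlap: 2 complementary base pairs; below the dimer-risk threshold (threshold 3).

Last 8 bases (5'→3') — forward …CCGTATTC, reverse …TAACAGGA.
Reverse complement of the reverse primer's last 8 bases: TCCTGTTA; its first k bases are the reverse complement of the reverse primer's last k bases, so a perfect k-base overlap needs the forward primer's last k bases to equal them.
Comparing (forward last k vs required): k=1: C vs T ✗; k=2: TC vs TC ✓; k=3: TTC vs TCC ✗; k=4: ATTC vs TCCT ✗; k=5: TATTC vs TCCTG ✗; k=6: GTATTC vs TCCTGT ✗; k=7: CGTATTC vs TCCTGTT ✗; k=8: CCGTATTC vs TCCTGTTA ✗.
Only k = 2 is perfect, so the longest perfect 3' overlap is 2.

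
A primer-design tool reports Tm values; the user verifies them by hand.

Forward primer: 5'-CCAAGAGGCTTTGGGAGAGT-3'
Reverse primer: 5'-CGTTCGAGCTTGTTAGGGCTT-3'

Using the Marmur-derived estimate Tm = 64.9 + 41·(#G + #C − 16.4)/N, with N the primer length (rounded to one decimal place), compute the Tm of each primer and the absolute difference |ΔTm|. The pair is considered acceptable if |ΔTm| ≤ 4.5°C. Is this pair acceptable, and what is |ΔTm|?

Forward: G+C = 11, N = 20 → Tm = 64.9 + 41·(11 − 16.4)/20 = 53.8°C.
Reverse: G+C = 11, N = 21 → Tm = 64.9 + 41·(11 − 16.4)/21 = 54.4°C.
|ΔTm| = |53.8 − 54.4| = 0.6°C, ≤ 4.5°C.

|ΔTm| = 0.6°C; the pair is acceptable.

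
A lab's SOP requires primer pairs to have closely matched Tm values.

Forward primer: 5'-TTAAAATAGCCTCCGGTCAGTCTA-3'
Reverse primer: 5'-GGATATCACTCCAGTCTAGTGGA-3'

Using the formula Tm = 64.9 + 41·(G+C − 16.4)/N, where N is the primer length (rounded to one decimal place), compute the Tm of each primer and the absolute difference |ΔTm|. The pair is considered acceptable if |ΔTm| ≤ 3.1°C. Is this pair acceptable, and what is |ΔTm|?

Forward: G+C = 10, N = 24 → Tm = 64.9 + 41·(10 − 16.4)/24 = 54.0°C.
Reverse: G+C = 11, N = 23 → Tm = 64.9 + 41·(11 − 16.4)/23 = 55.3°C.
|ΔTm| = |54.0 − 55.3| = 1.3°C, ≤ 3.1°C.

|ΔTm| = 1.3°C; the pair is acceptable.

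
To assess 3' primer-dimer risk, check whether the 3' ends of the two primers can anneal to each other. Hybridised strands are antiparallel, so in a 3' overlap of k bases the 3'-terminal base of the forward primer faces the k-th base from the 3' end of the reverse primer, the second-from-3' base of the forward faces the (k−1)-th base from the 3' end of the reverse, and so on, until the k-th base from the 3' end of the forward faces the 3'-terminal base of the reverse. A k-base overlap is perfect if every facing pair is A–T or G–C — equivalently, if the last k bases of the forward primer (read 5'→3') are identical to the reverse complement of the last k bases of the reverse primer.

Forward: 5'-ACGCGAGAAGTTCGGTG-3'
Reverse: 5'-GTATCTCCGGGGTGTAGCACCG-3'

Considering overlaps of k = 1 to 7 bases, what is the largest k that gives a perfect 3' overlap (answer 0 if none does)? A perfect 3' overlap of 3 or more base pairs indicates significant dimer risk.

Longest perfect overlap: 5 complementary base pairs; significant dimer risk (threshold 3).

Last 7 bases (5'→3') — forward …TTCGGTG, reverse …AGCACCG.
Reverse complement of the reverse primer's last 7 bases: CGGTGCT; its first k bases are the reverse complement of the reverse primer's last k bases, so a perfect k-base overlap needs the forward primer's last k bases to equal them.
Comparing (forward last k vs required): k=1: G vs C ✗; k=2: TG vs CG ✗; k=3: GTG vs CGG ✗; k=4: GGTG vs CGGT ✗; k=5: CGGTG vs CGGTG ✓; k=6: TCGGTG vs CGGTGC ✗; k=7: TTCGGTG vs CGGTGCT ✗.
Only k = 5 is perfect, so the longest perfect 3' overlap is 5.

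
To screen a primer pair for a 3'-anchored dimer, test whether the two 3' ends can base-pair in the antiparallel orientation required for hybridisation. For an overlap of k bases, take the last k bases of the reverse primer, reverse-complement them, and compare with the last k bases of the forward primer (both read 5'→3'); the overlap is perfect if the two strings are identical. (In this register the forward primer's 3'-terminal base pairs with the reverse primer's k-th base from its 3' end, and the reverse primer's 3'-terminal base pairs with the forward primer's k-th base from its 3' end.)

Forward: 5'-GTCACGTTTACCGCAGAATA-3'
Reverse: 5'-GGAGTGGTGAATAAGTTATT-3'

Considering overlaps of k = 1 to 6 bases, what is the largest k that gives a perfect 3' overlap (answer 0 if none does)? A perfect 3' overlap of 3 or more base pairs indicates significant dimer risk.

Last 6 bases (5'→3') — forward …AGAATA, reverse …GTTATT.
Reverse complement of the reverse primer's last 6 bases: AATAAC; its first k bases are the reverse complement of the reverse primer's last k bases, so a perfect k-base overlap needs the forward primer's last k bases to equal them.
Comparing (forward last k vs required): k=1: A vs A ✓; k=2: TA vs AA ✗; k=3: ATA vs AAT ✗; k=4: AATA vs AATA ✓; k=5: GAATA vs AATAA ✗; k=6: AGAATA vs AATAAC ✗.
Perfect overlaps at k = 1, 4; the largest is 4.

Longest perfect overlap: 4 complementary base pairs; significant dimer risk (threshold 3).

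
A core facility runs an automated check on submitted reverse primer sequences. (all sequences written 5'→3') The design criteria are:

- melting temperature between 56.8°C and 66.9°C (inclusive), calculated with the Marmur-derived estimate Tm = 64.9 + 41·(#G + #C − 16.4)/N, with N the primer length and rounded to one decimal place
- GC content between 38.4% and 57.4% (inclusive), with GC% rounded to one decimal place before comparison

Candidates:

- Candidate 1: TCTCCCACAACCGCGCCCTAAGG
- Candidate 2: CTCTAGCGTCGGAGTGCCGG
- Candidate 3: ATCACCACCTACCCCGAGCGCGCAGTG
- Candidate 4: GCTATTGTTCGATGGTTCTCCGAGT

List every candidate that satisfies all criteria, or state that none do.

Candidate 1 (23 nt, A=5 T=3 G=4 C=11): Tm = 64.9 + 41·(15 − 16.4)/23 = 62.4°C ✓; GC 15/23 = 65.2%, outside 38.4–57.4% ✗ — fails.
Candidate 2 (20 nt, A=2 T=4 G=8 C=6): Tm = 64.9 + 41·(14 − 16.4)/20 = 60.0°C ✓; GC 14/20 = 70.0%, outside 38.4–57.4% ✗ — fails.
Candidate 3 (27 nt, A=6 T=3 G=6 C=12): Tm = 64.9 + 41·(18 − 16.4)/27 = 67.3°C, outside 56.8–66.9°C ✗; GC 18/27 = 66.7%, outside 38.4–57.4% ✗ — fails.
Candidate 4 (25 nt, A=3 T=10 G=7 C=5): Tm = 64.9 + 41·(12 − 16.4)/25 = 57.7°C ✓; GC 12/25 = 48.0% ✓ — passes.

Candidate 4 only.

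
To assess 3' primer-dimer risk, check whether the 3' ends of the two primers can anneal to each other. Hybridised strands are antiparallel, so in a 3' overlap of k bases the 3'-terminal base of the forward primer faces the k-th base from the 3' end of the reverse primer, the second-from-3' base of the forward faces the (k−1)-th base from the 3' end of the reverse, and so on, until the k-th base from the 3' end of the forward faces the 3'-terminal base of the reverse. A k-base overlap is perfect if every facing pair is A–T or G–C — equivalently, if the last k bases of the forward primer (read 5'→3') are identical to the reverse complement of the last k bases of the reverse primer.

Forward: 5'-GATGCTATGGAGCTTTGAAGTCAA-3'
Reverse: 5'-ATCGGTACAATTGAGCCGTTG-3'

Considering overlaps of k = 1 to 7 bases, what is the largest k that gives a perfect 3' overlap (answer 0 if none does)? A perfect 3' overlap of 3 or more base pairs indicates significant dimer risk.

Longest perfect overlap: 3 complementary base pairs; significant dimer risk (threshold 3).

Last 7 bases (5'→3') — forward …AAGTCAA, reverse …GCCGTTG.
Reverse complement of the reverse primer's last 7 bases: CAACGGC; its first k bases are the reverse complement of the reverse primer's last k bases, so a perfect k-base overlap needs the forward primer's last k bases to equal them.
Comparing (forward last k vs required): k=1: A vs C ✗; k=2: AA vs CA ✗; k=3: CAA vs CAA ✓; k=4: TCAA vs CAAC ✗; k=5: GTCAA vs CAACG ✗; k=6: AGTCAA vs CAACGG ✗; k=7: AAGTCAA vs CAACGGC ✗.
Only k = 3 is perfect, so the longest perfect 3' overlap is 3.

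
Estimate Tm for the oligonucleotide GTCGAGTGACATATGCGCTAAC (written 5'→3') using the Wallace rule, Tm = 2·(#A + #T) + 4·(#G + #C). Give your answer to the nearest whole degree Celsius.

Base counts: A=6, T=5, G=6, C=5 (length 22).
Tm = 2·(6+5) + 4·(6+5) = 2·11 + 4·11 = 22 + 44 = 66°C.

66°C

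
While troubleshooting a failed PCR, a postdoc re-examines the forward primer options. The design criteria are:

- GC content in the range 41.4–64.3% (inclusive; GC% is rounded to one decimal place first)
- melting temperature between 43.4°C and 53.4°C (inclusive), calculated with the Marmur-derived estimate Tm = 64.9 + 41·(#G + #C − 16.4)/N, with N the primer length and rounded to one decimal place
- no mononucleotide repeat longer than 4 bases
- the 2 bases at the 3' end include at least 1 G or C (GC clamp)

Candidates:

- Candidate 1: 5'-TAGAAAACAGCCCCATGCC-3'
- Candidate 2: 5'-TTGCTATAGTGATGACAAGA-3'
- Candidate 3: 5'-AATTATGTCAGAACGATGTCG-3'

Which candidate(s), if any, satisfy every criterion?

Candidate 1 only.

Candidate 1 (19 nt, A=7 T=2 G=3 C=7): GC 10/19 = 52.6% ✓; Tm = 64.9 + 41·(10 − 16.4)/19 = 51.1°C ✓; longest run = 4 ✓; 3' end CC has 2 G/C ✓ — passes.
Candidate 2 (20 nt, A=7 T=6 G=5 C=2): GC 7/20 = 35.0%, outside 41.4–64.3% ✗; Tm = 64.9 + 41·(7 − 16.4)/20 = 45.6°C ✓; longest run = 2 ✓; 3' end GA has 1 G/C ✓ — fails.
Candidate 3 (21 nt, A=7 T=6 G=5 C=3): GC 8/21 = 38.1%, outside 41.4–64.3% ✗; Tm = 64.9 + 41·(8 − 16.4)/21 = 48.5°C ✓; longest run = 2 ✓; 3' end CG has 2 G/C ✓ — fails.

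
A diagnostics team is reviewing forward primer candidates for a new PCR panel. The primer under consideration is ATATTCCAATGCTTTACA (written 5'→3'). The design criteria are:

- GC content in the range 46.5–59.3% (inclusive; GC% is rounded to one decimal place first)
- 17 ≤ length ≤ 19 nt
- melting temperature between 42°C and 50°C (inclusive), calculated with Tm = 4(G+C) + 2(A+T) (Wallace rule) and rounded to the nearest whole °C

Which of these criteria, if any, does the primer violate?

Fails: GC content.

Base counts: A=6, T=7, G=1, C=4 (length 18).
GC content: GC 5/18 = 27.8%, outside 46.5–59.3% ✗
length: length 18 ✓
Tm: Tm = 2·13 + 4·5 = 46°C ✓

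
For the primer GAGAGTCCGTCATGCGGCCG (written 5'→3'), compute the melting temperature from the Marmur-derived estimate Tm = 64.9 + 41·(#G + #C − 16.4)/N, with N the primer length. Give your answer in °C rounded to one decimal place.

Base counts: A=3, T=3, G=8, C=6; G+C = 14, N = 20.
Tm = 64.9 + 41·(14 − 16.4)/20 = 64.9 + -98.40/20 = 60.0°C.

60.0°C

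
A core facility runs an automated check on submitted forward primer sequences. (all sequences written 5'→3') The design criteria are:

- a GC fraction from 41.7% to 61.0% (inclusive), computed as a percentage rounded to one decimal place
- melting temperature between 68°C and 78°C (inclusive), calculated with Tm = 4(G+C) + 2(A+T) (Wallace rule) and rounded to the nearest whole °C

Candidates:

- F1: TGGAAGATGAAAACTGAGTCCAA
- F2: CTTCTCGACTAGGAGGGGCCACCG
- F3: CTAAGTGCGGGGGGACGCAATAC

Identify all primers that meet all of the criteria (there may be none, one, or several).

F1 (23 nt, A=10 T=4 G=6 C=3): GC 9/23 = 39.1%, outside 41.7–61.0% ✗; Tm = 2·14 + 4·9 = 64°C, outside 68–78°C ✗ — fails.
F2 (24 nt, A=4 T=4 G=8 C=8): GC 16/24 = 66.7%, outside 41.7–61.0% ✗; Tm = 2·8 + 4·16 = 80°C, outside 68–78°C ✗ — fails.
F3 (23 nt, A=6 T=3 G=9 C=5): GC 14/23 = 60.9% ✓; Tm = 2·9 + 4·14 = 74°C ✓ — passes.

F3 only.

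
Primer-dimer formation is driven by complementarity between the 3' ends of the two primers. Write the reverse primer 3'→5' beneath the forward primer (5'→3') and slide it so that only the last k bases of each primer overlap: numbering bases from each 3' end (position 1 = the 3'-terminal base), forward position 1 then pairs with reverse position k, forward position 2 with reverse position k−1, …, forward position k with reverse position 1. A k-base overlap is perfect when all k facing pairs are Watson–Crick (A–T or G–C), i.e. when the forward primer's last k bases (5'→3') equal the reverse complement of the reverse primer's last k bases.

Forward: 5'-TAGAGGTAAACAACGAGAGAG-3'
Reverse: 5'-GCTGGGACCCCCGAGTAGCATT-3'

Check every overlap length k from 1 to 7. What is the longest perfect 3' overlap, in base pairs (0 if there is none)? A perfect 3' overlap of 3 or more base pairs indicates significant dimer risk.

Last 7 bases (5'→3') — forward …GAGAGAG, reverse …TAGCATT.
Reverse complement of the reverse primer's last 7 bases: AATGCTA; its first k bases are the reverse complement of the reverse primer's last k bases, so a perfect k-base overlap needs the forward primer's last k bases to equal them.
Comparing (forward last k vs required): k=1: G vs A ✗; k=2: AG vs AA ✗; k=3: GAG vs AAT ✗; k=4: AGAG vs AATG ✗; k=5: GAGAG vs AATGC ✗; k=6: AGAGAG vs AATGCT ✗; k=7: GAGAGAG vs AATGCTA ✗.
No overlap length from 1 to 7 is perfect, so the longest perfect 3' overlap is 0.

Longest perfect overlap: 0 complementary base pairs; below the dimer-risk threshold (threshold 3).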